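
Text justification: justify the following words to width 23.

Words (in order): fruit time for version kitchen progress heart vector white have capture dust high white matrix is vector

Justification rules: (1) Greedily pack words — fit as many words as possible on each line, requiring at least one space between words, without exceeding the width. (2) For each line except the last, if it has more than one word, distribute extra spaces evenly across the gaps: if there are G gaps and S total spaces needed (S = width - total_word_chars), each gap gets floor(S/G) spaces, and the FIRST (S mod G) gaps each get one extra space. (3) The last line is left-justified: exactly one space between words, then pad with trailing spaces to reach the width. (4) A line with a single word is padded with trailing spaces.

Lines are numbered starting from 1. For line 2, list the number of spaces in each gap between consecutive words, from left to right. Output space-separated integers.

Line 1: ['fruit', 'time', 'for', 'version'] (min_width=22, slack=1)
Line 2: ['kitchen', 'progress', 'heart'] (min_width=22, slack=1)
Line 3: ['vector', 'white', 'have'] (min_width=17, slack=6)
Line 4: ['capture', 'dust', 'high', 'white'] (min_width=23, slack=0)
Line 5: ['matrix', 'is', 'vector'] (min_width=16, slack=7)

Answer: 2 1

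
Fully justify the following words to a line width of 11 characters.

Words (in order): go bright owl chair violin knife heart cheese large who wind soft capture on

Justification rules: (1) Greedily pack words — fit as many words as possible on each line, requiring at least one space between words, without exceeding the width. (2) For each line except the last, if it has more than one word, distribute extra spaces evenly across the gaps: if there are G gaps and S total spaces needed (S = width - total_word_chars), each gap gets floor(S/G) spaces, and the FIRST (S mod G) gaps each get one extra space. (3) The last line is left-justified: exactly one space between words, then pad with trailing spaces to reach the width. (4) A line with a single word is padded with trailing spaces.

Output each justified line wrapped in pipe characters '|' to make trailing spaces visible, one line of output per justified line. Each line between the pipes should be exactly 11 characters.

Line 1: ['go', 'bright'] (min_width=9, slack=2)
Line 2: ['owl', 'chair'] (min_width=9, slack=2)
Line 3: ['violin'] (min_width=6, slack=5)
Line 4: ['knife', 'heart'] (min_width=11, slack=0)
Line 5: ['cheese'] (min_width=6, slack=5)
Line 6: ['large', 'who'] (min_width=9, slack=2)
Line 7: ['wind', 'soft'] (min_width=9, slack=2)
Line 8: ['capture', 'on'] (min_width=10, slack=1)

Answer: |go   bright|
|owl   chair|
|violin     |
|knife heart|
|cheese     |
|large   who|
|wind   soft|
|capture on |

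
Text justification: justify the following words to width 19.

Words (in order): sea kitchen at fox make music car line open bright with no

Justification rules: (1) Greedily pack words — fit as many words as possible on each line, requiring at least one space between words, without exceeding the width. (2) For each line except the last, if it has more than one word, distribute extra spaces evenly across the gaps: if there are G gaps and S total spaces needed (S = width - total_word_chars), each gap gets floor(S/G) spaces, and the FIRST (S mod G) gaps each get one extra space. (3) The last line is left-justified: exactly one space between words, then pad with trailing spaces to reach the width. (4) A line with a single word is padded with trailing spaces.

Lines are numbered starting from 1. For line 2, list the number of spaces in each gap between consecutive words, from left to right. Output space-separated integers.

Line 1: ['sea', 'kitchen', 'at', 'fox'] (min_width=18, slack=1)
Line 2: ['make', 'music', 'car', 'line'] (min_width=19, slack=0)
Line 3: ['open', 'bright', 'with', 'no'] (min_width=19, slack=0)

Answer: 1 1 1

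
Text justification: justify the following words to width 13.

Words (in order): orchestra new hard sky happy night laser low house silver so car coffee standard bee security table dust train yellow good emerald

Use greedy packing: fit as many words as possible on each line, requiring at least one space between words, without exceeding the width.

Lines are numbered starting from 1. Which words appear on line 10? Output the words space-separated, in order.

Line 1: ['orchestra', 'new'] (min_width=13, slack=0)
Line 2: ['hard', 'sky'] (min_width=8, slack=5)
Line 3: ['happy', 'night'] (min_width=11, slack=2)
Line 4: ['laser', 'low'] (min_width=9, slack=4)
Line 5: ['house', 'silver'] (min_width=12, slack=1)
Line 6: ['so', 'car', 'coffee'] (min_width=13, slack=0)
Line 7: ['standard', 'bee'] (min_width=12, slack=1)
Line 8: ['security'] (min_width=8, slack=5)
Line 9: ['table', 'dust'] (min_width=10, slack=3)
Line 10: ['train', 'yellow'] (min_width=12, slack=1)
Line 11: ['good', 'emerald'] (min_width=12, slack=1)

Answer: train yellow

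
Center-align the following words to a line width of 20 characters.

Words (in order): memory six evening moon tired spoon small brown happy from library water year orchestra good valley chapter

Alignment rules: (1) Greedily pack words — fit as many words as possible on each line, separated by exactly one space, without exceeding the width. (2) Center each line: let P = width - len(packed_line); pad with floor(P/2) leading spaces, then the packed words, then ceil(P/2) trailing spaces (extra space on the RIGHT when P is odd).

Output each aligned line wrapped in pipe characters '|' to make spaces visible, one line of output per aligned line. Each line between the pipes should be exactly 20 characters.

Line 1: ['memory', 'six', 'evening'] (min_width=18, slack=2)
Line 2: ['moon', 'tired', 'spoon'] (min_width=16, slack=4)
Line 3: ['small', 'brown', 'happy'] (min_width=17, slack=3)
Line 4: ['from', 'library', 'water'] (min_width=18, slack=2)
Line 5: ['year', 'orchestra', 'good'] (min_width=19, slack=1)
Line 6: ['valley', 'chapter'] (min_width=14, slack=6)

Answer: | memory six evening |
|  moon tired spoon  |
| small brown happy  |
| from library water |
|year orchestra good |
|   valley chapter   |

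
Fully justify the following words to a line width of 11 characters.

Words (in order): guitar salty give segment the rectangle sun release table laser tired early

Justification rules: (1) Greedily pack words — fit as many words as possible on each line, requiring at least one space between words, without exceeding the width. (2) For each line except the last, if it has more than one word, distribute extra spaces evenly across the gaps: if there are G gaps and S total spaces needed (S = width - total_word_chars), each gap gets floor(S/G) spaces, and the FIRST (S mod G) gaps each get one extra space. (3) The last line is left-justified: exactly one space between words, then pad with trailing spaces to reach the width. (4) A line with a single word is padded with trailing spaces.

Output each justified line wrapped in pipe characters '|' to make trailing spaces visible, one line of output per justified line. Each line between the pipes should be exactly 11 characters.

Line 1: ['guitar'] (min_width=6, slack=5)
Line 2: ['salty', 'give'] (min_width=10, slack=1)
Line 3: ['segment', 'the'] (min_width=11, slack=0)
Line 4: ['rectangle'] (min_width=9, slack=2)
Line 5: ['sun', 'release'] (min_width=11, slack=0)
Line 6: ['table', 'laser'] (min_width=11, slack=0)
Line 7: ['tired', 'early'] (min_width=11, slack=0)

Answer: |guitar     |
|salty  give|
|segment the|
|rectangle  |
|sun release|
|table laser|
|tired early|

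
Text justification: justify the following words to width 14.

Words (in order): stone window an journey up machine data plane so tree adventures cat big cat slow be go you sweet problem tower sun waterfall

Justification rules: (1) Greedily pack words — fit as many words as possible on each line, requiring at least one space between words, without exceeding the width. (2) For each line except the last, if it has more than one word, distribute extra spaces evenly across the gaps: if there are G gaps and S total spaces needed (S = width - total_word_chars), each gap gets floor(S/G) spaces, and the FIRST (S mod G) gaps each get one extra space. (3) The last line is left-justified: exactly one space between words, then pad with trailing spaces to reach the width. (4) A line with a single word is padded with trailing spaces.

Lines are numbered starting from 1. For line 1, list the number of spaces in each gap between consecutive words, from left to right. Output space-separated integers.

Answer: 3

Derivation:
Line 1: ['stone', 'window'] (min_width=12, slack=2)
Line 2: ['an', 'journey', 'up'] (min_width=13, slack=1)
Line 3: ['machine', 'data'] (min_width=12, slack=2)
Line 4: ['plane', 'so', 'tree'] (min_width=13, slack=1)
Line 5: ['adventures', 'cat'] (min_width=14, slack=0)
Line 6: ['big', 'cat', 'slow'] (min_width=12, slack=2)
Line 7: ['be', 'go', 'you'] (min_width=9, slack=5)
Line 8: ['sweet', 'problem'] (min_width=13, slack=1)
Line 9: ['tower', 'sun'] (min_width=9, slack=5)
Line 10: ['waterfall'] (min_width=9, slack=5)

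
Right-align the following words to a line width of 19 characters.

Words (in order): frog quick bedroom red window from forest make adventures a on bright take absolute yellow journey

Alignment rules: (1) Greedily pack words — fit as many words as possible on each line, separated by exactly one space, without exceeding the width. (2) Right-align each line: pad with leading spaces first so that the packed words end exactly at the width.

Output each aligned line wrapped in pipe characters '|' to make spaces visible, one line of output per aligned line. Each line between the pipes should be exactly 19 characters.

Answer: | frog quick bedroom|
|    red window from|
|        forest make|
|    adventures a on|
|        bright take|
|    absolute yellow|
|            journey|

Derivation:
Line 1: ['frog', 'quick', 'bedroom'] (min_width=18, slack=1)
Line 2: ['red', 'window', 'from'] (min_width=15, slack=4)
Line 3: ['forest', 'make'] (min_width=11, slack=8)
Line 4: ['adventures', 'a', 'on'] (min_width=15, slack=4)
Line 5: ['bright', 'take'] (min_width=11, slack=8)
Line 6: ['absolute', 'yellow'] (min_width=15, slack=4)
Line 7: ['journey'] (min_width=7, slack=12)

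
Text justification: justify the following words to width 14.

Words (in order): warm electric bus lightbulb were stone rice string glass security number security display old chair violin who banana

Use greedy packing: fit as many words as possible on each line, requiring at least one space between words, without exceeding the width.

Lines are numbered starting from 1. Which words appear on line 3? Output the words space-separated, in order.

Line 1: ['warm', 'electric'] (min_width=13, slack=1)
Line 2: ['bus', 'lightbulb'] (min_width=13, slack=1)
Line 3: ['were', 'stone'] (min_width=10, slack=4)
Line 4: ['rice', 'string'] (min_width=11, slack=3)
Line 5: ['glass', 'security'] (min_width=14, slack=0)
Line 6: ['number'] (min_width=6, slack=8)
Line 7: ['security'] (min_width=8, slack=6)
Line 8: ['display', 'old'] (min_width=11, slack=3)
Line 9: ['chair', 'violin'] (min_width=12, slack=2)
Line 10: ['who', 'banana'] (min_width=10, slack=4)

Answer: were stone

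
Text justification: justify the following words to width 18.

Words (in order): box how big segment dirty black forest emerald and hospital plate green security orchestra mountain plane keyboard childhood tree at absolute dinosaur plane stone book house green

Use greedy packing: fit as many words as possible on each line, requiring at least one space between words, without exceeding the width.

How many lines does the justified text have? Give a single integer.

Line 1: ['box', 'how', 'big'] (min_width=11, slack=7)
Line 2: ['segment', 'dirty'] (min_width=13, slack=5)
Line 3: ['black', 'forest'] (min_width=12, slack=6)
Line 4: ['emerald', 'and'] (min_width=11, slack=7)
Line 5: ['hospital', 'plate'] (min_width=14, slack=4)
Line 6: ['green', 'security'] (min_width=14, slack=4)
Line 7: ['orchestra', 'mountain'] (min_width=18, slack=0)
Line 8: ['plane', 'keyboard'] (min_width=14, slack=4)
Line 9: ['childhood', 'tree', 'at'] (min_width=17, slack=1)
Line 10: ['absolute', 'dinosaur'] (min_width=17, slack=1)
Line 11: ['plane', 'stone', 'book'] (min_width=16, slack=2)
Line 12: ['house', 'green'] (min_width=11, slack=7)
Total lines: 12

Answer: 12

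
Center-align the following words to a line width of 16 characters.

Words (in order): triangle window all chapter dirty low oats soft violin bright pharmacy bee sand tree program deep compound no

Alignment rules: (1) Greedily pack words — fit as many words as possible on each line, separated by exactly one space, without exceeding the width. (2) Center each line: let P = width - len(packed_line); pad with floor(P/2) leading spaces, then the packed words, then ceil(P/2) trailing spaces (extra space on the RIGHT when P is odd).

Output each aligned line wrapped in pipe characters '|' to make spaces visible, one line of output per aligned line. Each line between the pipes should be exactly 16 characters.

Answer: |triangle window |
|  all chapter   |
| dirty low oats |
|  soft violin   |
|bright pharmacy |
| bee sand tree  |
|  program deep  |
|  compound no   |

Derivation:
Line 1: ['triangle', 'window'] (min_width=15, slack=1)
Line 2: ['all', 'chapter'] (min_width=11, slack=5)
Line 3: ['dirty', 'low', 'oats'] (min_width=14, slack=2)
Line 4: ['soft', 'violin'] (min_width=11, slack=5)
Line 5: ['bright', 'pharmacy'] (min_width=15, slack=1)
Line 6: ['bee', 'sand', 'tree'] (min_width=13, slack=3)
Line 7: ['program', 'deep'] (min_width=12, slack=4)
Line 8: ['compound', 'no'] (min_width=11, slack=5)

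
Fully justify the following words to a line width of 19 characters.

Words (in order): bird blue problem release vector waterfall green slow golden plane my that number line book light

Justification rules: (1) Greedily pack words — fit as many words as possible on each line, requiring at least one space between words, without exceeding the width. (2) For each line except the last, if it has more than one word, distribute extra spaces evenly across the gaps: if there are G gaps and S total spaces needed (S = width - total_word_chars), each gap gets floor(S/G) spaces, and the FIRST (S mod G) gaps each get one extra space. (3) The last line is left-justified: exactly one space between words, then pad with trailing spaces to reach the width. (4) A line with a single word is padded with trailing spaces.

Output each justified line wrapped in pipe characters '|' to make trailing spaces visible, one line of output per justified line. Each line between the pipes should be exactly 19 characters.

Answer: |bird  blue  problem|
|release      vector|
|waterfall     green|
|slow  golden  plane|
|my that number line|
|book light         |

Derivation:
Line 1: ['bird', 'blue', 'problem'] (min_width=17, slack=2)
Line 2: ['release', 'vector'] (min_width=14, slack=5)
Line 3: ['waterfall', 'green'] (min_width=15, slack=4)
Line 4: ['slow', 'golden', 'plane'] (min_width=17, slack=2)
Line 5: ['my', 'that', 'number', 'line'] (min_width=19, slack=0)
Line 6: ['book', 'light'] (min_width=10, slack=9)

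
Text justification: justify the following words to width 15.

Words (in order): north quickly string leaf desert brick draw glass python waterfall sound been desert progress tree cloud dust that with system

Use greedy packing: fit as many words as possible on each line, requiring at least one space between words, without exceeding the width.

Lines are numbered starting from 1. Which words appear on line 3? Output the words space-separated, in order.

Answer: desert brick

Derivation:
Line 1: ['north', 'quickly'] (min_width=13, slack=2)
Line 2: ['string', 'leaf'] (min_width=11, slack=4)
Line 3: ['desert', 'brick'] (min_width=12, slack=3)
Line 4: ['draw', 'glass'] (min_width=10, slack=5)
Line 5: ['python'] (min_width=6, slack=9)
Line 6: ['waterfall', 'sound'] (min_width=15, slack=0)
Line 7: ['been', 'desert'] (min_width=11, slack=4)
Line 8: ['progress', 'tree'] (min_width=13, slack=2)
Line 9: ['cloud', 'dust', 'that'] (min_width=15, slack=0)
Line 10: ['with', 'system'] (min_width=11, slack=4)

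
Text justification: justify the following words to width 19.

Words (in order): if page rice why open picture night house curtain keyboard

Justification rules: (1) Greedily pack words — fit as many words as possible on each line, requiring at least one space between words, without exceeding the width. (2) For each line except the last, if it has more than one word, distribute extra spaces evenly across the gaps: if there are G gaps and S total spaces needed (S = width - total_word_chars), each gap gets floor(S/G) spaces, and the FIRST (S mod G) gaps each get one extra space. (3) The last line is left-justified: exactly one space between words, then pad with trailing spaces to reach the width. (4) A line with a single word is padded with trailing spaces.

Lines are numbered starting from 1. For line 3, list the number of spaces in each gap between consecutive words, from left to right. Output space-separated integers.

Line 1: ['if', 'page', 'rice', 'why'] (min_width=16, slack=3)
Line 2: ['open', 'picture', 'night'] (min_width=18, slack=1)
Line 3: ['house', 'curtain'] (min_width=13, slack=6)
Line 4: ['keyboard'] (min_width=8, slack=11)

Answer: 7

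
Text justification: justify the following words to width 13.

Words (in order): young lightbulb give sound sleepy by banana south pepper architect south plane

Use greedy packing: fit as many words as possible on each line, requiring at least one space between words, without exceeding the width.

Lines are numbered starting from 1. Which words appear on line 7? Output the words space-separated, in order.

Line 1: ['young'] (min_width=5, slack=8)
Line 2: ['lightbulb'] (min_width=9, slack=4)
Line 3: ['give', 'sound'] (min_width=10, slack=3)
Line 4: ['sleepy', 'by'] (min_width=9, slack=4)
Line 5: ['banana', 'south'] (min_width=12, slack=1)
Line 6: ['pepper'] (min_width=6, slack=7)
Line 7: ['architect'] (min_width=9, slack=4)
Line 8: ['south', 'plane'] (min_width=11, slack=2)

Answer: architect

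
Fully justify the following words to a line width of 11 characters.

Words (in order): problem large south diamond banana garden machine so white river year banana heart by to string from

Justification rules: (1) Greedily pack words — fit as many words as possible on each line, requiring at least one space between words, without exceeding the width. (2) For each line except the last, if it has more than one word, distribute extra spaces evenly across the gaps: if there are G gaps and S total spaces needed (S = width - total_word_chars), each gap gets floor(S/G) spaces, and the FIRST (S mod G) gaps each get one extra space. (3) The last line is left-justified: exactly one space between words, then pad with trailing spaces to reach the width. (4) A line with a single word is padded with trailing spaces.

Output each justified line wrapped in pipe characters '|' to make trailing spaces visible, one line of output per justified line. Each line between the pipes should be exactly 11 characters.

Answer: |problem    |
|large south|
|diamond    |
|banana     |
|garden     |
|machine  so|
|white river|
|year banana|
|heart by to|
|string from|

Derivation:
Line 1: ['problem'] (min_width=7, slack=4)
Line 2: ['large', 'south'] (min_width=11, slack=0)
Line 3: ['diamond'] (min_width=7, slack=4)
Line 4: ['banana'] (min_width=6, slack=5)
Line 5: ['garden'] (min_width=6, slack=5)
Line 6: ['machine', 'so'] (min_width=10, slack=1)
Line 7: ['white', 'river'] (min_width=11, slack=0)
Line 8: ['year', 'banana'] (min_width=11, slack=0)
Line 9: ['heart', 'by', 'to'] (min_width=11, slack=0)
Line 10: ['string', 'from'] (min_width=11, slack=0)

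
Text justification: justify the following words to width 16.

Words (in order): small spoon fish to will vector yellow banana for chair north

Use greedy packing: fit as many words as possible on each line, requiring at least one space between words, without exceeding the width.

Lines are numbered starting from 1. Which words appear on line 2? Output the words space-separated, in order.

Line 1: ['small', 'spoon', 'fish'] (min_width=16, slack=0)
Line 2: ['to', 'will', 'vector'] (min_width=14, slack=2)
Line 3: ['yellow', 'banana'] (min_width=13, slack=3)
Line 4: ['for', 'chair', 'north'] (min_width=15, slack=1)

Answer: to will vector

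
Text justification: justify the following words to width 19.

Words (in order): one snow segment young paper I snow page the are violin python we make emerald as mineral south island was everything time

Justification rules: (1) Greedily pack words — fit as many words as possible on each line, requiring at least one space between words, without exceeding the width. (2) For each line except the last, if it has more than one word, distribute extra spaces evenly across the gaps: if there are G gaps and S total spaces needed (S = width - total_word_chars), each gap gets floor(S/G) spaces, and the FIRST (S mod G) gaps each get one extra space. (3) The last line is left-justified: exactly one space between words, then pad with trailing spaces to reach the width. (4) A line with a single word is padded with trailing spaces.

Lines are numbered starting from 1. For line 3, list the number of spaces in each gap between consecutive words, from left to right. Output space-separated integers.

Answer: 1 1 1

Derivation:
Line 1: ['one', 'snow', 'segment'] (min_width=16, slack=3)
Line 2: ['young', 'paper', 'I', 'snow'] (min_width=18, slack=1)
Line 3: ['page', 'the', 'are', 'violin'] (min_width=19, slack=0)
Line 4: ['python', 'we', 'make'] (min_width=14, slack=5)
Line 5: ['emerald', 'as', 'mineral'] (min_width=18, slack=1)
Line 6: ['south', 'island', 'was'] (min_width=16, slack=3)
Line 7: ['everything', 'time'] (min_width=15, slack=4)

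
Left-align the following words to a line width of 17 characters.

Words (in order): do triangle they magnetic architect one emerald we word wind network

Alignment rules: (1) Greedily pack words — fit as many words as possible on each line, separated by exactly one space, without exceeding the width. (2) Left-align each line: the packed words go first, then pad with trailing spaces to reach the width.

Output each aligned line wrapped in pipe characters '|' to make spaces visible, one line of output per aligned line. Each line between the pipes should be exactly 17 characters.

Line 1: ['do', 'triangle', 'they'] (min_width=16, slack=1)
Line 2: ['magnetic'] (min_width=8, slack=9)
Line 3: ['architect', 'one'] (min_width=13, slack=4)
Line 4: ['emerald', 'we', 'word'] (min_width=15, slack=2)
Line 5: ['wind', 'network'] (min_width=12, slack=5)

Answer: |do triangle they |
|magnetic         |
|architect one    |
|emerald we word  |
|wind network     |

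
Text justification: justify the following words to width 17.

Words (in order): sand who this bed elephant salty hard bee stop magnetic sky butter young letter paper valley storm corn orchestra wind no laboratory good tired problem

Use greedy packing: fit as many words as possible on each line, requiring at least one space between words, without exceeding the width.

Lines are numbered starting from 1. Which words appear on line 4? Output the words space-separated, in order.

Answer: magnetic sky

Derivation:
Line 1: ['sand', 'who', 'this', 'bed'] (min_width=17, slack=0)
Line 2: ['elephant', 'salty'] (min_width=14, slack=3)
Line 3: ['hard', 'bee', 'stop'] (min_width=13, slack=4)
Line 4: ['magnetic', 'sky'] (min_width=12, slack=5)
Line 5: ['butter', 'young'] (min_width=12, slack=5)
Line 6: ['letter', 'paper'] (min_width=12, slack=5)
Line 7: ['valley', 'storm', 'corn'] (min_width=17, slack=0)
Line 8: ['orchestra', 'wind', 'no'] (min_width=17, slack=0)
Line 9: ['laboratory', 'good'] (min_width=15, slack=2)
Line 10: ['tired', 'problem'] (min_width=13, slack=4)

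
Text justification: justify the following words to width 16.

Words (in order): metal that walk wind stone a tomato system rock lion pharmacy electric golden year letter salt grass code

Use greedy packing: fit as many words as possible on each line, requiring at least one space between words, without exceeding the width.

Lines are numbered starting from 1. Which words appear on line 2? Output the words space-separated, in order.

Line 1: ['metal', 'that', 'walk'] (min_width=15, slack=1)
Line 2: ['wind', 'stone', 'a'] (min_width=12, slack=4)
Line 3: ['tomato', 'system'] (min_width=13, slack=3)
Line 4: ['rock', 'lion'] (min_width=9, slack=7)
Line 5: ['pharmacy'] (min_width=8, slack=8)
Line 6: ['electric', 'golden'] (min_width=15, slack=1)
Line 7: ['year', 'letter', 'salt'] (min_width=16, slack=0)
Line 8: ['grass', 'code'] (min_width=10, slack=6)

Answer: wind stone a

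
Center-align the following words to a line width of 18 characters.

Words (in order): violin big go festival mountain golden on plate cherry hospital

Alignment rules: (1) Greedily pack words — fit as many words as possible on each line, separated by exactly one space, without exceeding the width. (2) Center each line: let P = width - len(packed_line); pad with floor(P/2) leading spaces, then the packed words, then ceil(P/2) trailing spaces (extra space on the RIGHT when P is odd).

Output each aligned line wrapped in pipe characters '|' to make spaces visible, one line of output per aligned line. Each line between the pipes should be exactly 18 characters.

Line 1: ['violin', 'big', 'go'] (min_width=13, slack=5)
Line 2: ['festival', 'mountain'] (min_width=17, slack=1)
Line 3: ['golden', 'on', 'plate'] (min_width=15, slack=3)
Line 4: ['cherry', 'hospital'] (min_width=15, slack=3)

Answer: |  violin big go   |
|festival mountain |
| golden on plate  |
| cherry hospital  |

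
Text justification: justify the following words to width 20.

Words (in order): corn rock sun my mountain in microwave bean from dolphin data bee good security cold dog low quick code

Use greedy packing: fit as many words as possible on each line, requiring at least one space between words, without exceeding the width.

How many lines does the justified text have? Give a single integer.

Line 1: ['corn', 'rock', 'sun', 'my'] (min_width=16, slack=4)
Line 2: ['mountain', 'in'] (min_width=11, slack=9)
Line 3: ['microwave', 'bean', 'from'] (min_width=19, slack=1)
Line 4: ['dolphin', 'data', 'bee'] (min_width=16, slack=4)
Line 5: ['good', 'security', 'cold'] (min_width=18, slack=2)
Line 6: ['dog', 'low', 'quick', 'code'] (min_width=18, slack=2)
Total lines: 6

Answer: 6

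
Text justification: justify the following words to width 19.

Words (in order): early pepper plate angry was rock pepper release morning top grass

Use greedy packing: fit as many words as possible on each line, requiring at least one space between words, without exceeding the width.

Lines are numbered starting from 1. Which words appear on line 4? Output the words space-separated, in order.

Line 1: ['early', 'pepper', 'plate'] (min_width=18, slack=1)
Line 2: ['angry', 'was', 'rock'] (min_width=14, slack=5)
Line 3: ['pepper', 'release'] (min_width=14, slack=5)
Line 4: ['morning', 'top', 'grass'] (min_width=17, slack=2)

Answer: morning top grass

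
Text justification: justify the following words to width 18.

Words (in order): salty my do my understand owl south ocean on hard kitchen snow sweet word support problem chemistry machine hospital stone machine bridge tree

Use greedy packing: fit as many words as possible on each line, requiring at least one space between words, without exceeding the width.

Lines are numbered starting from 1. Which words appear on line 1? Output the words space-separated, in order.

Line 1: ['salty', 'my', 'do', 'my'] (min_width=14, slack=4)
Line 2: ['understand', 'owl'] (min_width=14, slack=4)
Line 3: ['south', 'ocean', 'on'] (min_width=14, slack=4)
Line 4: ['hard', 'kitchen', 'snow'] (min_width=17, slack=1)
Line 5: ['sweet', 'word', 'support'] (min_width=18, slack=0)
Line 6: ['problem', 'chemistry'] (min_width=17, slack=1)
Line 7: ['machine', 'hospital'] (min_width=16, slack=2)
Line 8: ['stone', 'machine'] (min_width=13, slack=5)
Line 9: ['bridge', 'tree'] (min_width=11, slack=7)

Answer: salty my do my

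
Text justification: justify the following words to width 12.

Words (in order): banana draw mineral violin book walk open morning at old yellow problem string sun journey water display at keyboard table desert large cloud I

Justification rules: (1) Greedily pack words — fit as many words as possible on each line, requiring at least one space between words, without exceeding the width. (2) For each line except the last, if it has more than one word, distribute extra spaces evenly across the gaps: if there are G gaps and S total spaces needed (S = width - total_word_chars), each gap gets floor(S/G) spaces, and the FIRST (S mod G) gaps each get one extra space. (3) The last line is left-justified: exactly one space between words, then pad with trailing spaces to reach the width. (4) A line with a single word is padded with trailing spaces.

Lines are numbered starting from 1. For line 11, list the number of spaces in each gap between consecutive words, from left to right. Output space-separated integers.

Line 1: ['banana', 'draw'] (min_width=11, slack=1)
Line 2: ['mineral'] (min_width=7, slack=5)
Line 3: ['violin', 'book'] (min_width=11, slack=1)
Line 4: ['walk', 'open'] (min_width=9, slack=3)
Line 5: ['morning', 'at'] (min_width=10, slack=2)
Line 6: ['old', 'yellow'] (min_width=10, slack=2)
Line 7: ['problem'] (min_width=7, slack=5)
Line 8: ['string', 'sun'] (min_width=10, slack=2)
Line 9: ['journey'] (min_width=7, slack=5)
Line 10: ['water'] (min_width=5, slack=7)
Line 11: ['display', 'at'] (min_width=10, slack=2)
Line 12: ['keyboard'] (min_width=8, slack=4)
Line 13: ['table', 'desert'] (min_width=12, slack=0)
Line 14: ['large', 'cloud'] (min_width=11, slack=1)
Line 15: ['I'] (min_width=1, slack=11)

Answer: 3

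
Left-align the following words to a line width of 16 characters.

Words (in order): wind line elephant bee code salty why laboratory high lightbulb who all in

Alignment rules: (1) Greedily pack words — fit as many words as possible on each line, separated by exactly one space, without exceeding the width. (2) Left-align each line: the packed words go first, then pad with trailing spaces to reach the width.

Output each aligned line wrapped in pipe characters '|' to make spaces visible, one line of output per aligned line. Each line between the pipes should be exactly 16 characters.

Answer: |wind line       |
|elephant bee    |
|code salty why  |
|laboratory high |
|lightbulb who   |
|all in          |

Derivation:
Line 1: ['wind', 'line'] (min_width=9, slack=7)
Line 2: ['elephant', 'bee'] (min_width=12, slack=4)
Line 3: ['code', 'salty', 'why'] (min_width=14, slack=2)
Line 4: ['laboratory', 'high'] (min_width=15, slack=1)
Line 5: ['lightbulb', 'who'] (min_width=13, slack=3)
Line 6: ['all', 'in'] (min_width=6, slack=10)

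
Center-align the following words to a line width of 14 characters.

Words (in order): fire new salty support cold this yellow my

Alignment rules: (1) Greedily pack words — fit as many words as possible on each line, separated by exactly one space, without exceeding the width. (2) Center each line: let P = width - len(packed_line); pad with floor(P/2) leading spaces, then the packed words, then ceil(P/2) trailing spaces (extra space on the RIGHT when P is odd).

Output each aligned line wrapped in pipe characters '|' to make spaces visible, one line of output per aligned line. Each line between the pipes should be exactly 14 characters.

Answer: |fire new salty|
| support cold |
|this yellow my|

Derivation:
Line 1: ['fire', 'new', 'salty'] (min_width=14, slack=0)
Line 2: ['support', 'cold'] (min_width=12, slack=2)
Line 3: ['this', 'yellow', 'my'] (min_width=14, slack=0)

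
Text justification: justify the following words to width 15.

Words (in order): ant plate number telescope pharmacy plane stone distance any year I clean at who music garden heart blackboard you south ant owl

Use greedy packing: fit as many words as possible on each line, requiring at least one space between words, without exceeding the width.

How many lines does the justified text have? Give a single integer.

Line 1: ['ant', 'plate'] (min_width=9, slack=6)
Line 2: ['number'] (min_width=6, slack=9)
Line 3: ['telescope'] (min_width=9, slack=6)
Line 4: ['pharmacy', 'plane'] (min_width=14, slack=1)
Line 5: ['stone', 'distance'] (min_width=14, slack=1)
Line 6: ['any', 'year', 'I'] (min_width=10, slack=5)
Line 7: ['clean', 'at', 'who'] (min_width=12, slack=3)
Line 8: ['music', 'garden'] (min_width=12, slack=3)
Line 9: ['heart'] (min_width=5, slack=10)
Line 10: ['blackboard', 'you'] (min_width=14, slack=1)
Line 11: ['south', 'ant', 'owl'] (min_width=13, slack=2)
Total lines: 11

Answer: 11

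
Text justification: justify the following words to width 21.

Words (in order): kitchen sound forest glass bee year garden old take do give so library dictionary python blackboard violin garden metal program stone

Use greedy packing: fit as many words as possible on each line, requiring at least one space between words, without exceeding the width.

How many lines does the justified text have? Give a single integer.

Line 1: ['kitchen', 'sound', 'forest'] (min_width=20, slack=1)
Line 2: ['glass', 'bee', 'year', 'garden'] (min_width=21, slack=0)
Line 3: ['old', 'take', 'do', 'give', 'so'] (min_width=19, slack=2)
Line 4: ['library', 'dictionary'] (min_width=18, slack=3)
Line 5: ['python', 'blackboard'] (min_width=17, slack=4)
Line 6: ['violin', 'garden', 'metal'] (min_width=19, slack=2)
Line 7: ['program', 'stone'] (min_width=13, slack=8)
Total lines: 7

Answer: 7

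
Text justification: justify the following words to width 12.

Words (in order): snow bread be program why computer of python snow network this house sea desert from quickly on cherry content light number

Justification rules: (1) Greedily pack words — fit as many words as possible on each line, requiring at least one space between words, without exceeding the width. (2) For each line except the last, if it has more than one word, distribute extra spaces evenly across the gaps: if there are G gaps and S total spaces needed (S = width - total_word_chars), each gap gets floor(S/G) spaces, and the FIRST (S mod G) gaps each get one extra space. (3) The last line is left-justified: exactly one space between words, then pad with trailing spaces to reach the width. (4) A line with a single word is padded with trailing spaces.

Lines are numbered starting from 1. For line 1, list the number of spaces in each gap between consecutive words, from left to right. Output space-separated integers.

Answer: 3

Derivation:
Line 1: ['snow', 'bread'] (min_width=10, slack=2)
Line 2: ['be', 'program'] (min_width=10, slack=2)
Line 3: ['why', 'computer'] (min_width=12, slack=0)
Line 4: ['of', 'python'] (min_width=9, slack=3)
Line 5: ['snow', 'network'] (min_width=12, slack=0)
Line 6: ['this', 'house'] (min_width=10, slack=2)
Line 7: ['sea', 'desert'] (min_width=10, slack=2)
Line 8: ['from', 'quickly'] (min_width=12, slack=0)
Line 9: ['on', 'cherry'] (min_width=9, slack=3)
Line 10: ['content'] (min_width=7, slack=5)
Line 11: ['light', 'number'] (min_width=12, slack=0)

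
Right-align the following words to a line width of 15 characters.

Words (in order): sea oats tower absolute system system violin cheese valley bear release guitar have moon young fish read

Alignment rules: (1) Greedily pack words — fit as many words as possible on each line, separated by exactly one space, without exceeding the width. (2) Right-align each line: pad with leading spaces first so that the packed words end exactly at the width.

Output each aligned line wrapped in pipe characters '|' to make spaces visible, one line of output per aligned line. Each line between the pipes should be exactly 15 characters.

Line 1: ['sea', 'oats', 'tower'] (min_width=14, slack=1)
Line 2: ['absolute', 'system'] (min_width=15, slack=0)
Line 3: ['system', 'violin'] (min_width=13, slack=2)
Line 4: ['cheese', 'valley'] (min_width=13, slack=2)
Line 5: ['bear', 'release'] (min_width=12, slack=3)
Line 6: ['guitar', 'have'] (min_width=11, slack=4)
Line 7: ['moon', 'young', 'fish'] (min_width=15, slack=0)
Line 8: ['read'] (min_width=4, slack=11)

Answer: | sea oats tower|
|absolute system|
|  system violin|
|  cheese valley|
|   bear release|
|    guitar have|
|moon young fish|
|           read|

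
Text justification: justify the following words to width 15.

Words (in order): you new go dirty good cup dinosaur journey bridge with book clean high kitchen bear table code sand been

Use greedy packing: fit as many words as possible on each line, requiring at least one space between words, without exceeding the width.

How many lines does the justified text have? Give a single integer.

Answer: 8

Derivation:
Line 1: ['you', 'new', 'go'] (min_width=10, slack=5)
Line 2: ['dirty', 'good', 'cup'] (min_width=14, slack=1)
Line 3: ['dinosaur'] (min_width=8, slack=7)
Line 4: ['journey', 'bridge'] (min_width=14, slack=1)
Line 5: ['with', 'book', 'clean'] (min_width=15, slack=0)
Line 6: ['high', 'kitchen'] (min_width=12, slack=3)
Line 7: ['bear', 'table', 'code'] (min_width=15, slack=0)
Line 8: ['sand', 'been'] (min_width=9, slack=6)
Total lines: 8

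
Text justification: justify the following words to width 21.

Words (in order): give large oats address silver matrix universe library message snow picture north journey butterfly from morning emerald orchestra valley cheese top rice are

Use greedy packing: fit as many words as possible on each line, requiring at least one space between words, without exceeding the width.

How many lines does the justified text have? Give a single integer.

Line 1: ['give', 'large', 'oats'] (min_width=15, slack=6)
Line 2: ['address', 'silver', 'matrix'] (min_width=21, slack=0)
Line 3: ['universe', 'library'] (min_width=16, slack=5)
Line 4: ['message', 'snow', 'picture'] (min_width=20, slack=1)
Line 5: ['north', 'journey'] (min_width=13, slack=8)
Line 6: ['butterfly', 'from'] (min_width=14, slack=7)
Line 7: ['morning', 'emerald'] (min_width=15, slack=6)
Line 8: ['orchestra', 'valley'] (min_width=16, slack=5)
Line 9: ['cheese', 'top', 'rice', 'are'] (min_width=19, slack=2)
Total lines: 9

Answer: 9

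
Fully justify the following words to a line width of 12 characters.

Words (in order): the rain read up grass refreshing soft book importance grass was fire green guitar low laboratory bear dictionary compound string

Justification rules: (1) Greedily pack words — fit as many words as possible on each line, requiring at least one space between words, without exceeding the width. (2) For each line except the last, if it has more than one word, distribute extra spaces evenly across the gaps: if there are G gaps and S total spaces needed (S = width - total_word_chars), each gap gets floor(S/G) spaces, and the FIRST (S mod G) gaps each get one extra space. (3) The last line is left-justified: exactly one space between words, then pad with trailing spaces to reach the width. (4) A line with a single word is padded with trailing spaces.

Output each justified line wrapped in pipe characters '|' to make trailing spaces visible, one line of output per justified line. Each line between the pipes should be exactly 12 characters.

Line 1: ['the', 'rain'] (min_width=8, slack=4)
Line 2: ['read', 'up'] (min_width=7, slack=5)
Line 3: ['grass'] (min_width=5, slack=7)
Line 4: ['refreshing'] (min_width=10, slack=2)
Line 5: ['soft', 'book'] (min_width=9, slack=3)
Line 6: ['importance'] (min_width=10, slack=2)
Line 7: ['grass', 'was'] (min_width=9, slack=3)
Line 8: ['fire', 'green'] (min_width=10, slack=2)
Line 9: ['guitar', 'low'] (min_width=10, slack=2)
Line 10: ['laboratory'] (min_width=10, slack=2)
Line 11: ['bear'] (min_width=4, slack=8)
Line 12: ['dictionary'] (min_width=10, slack=2)
Line 13: ['compound'] (min_width=8, slack=4)
Line 14: ['string'] (min_width=6, slack=6)

Answer: |the     rain|
|read      up|
|grass       |
|refreshing  |
|soft    book|
|importance  |
|grass    was|
|fire   green|
|guitar   low|
|laboratory  |
|bear        |
|dictionary  |
|compound    |
|string      |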